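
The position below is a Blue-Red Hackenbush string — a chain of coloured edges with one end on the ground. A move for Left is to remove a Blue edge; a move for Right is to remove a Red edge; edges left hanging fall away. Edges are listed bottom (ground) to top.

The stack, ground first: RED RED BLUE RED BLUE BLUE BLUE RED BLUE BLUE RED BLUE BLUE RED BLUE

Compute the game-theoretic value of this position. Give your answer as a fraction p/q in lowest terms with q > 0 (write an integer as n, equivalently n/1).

-12581/8192

Build g(s[:k]) for k = 1..15, string s = RED RED BLUE RED BLUE BLUE BLUE RED BLUE BLUE RED BLUE BLUE RED BLUE.
R: Left { — }, Right { 0 } gives simplest -1
RR: Left { — }, Right { -1 0 } gives simplest -2
RRB: Left { -2 }, Right { -1 0 } gives simplest -3/2
RRBR: Left { -2 }, Right { -3/2 -1 0 } gives simplest -7/4
RRBRB: Left { -2 -7/4 }, Right { -3/2 -1 0 } gives simplest -13/8
RRBRBB: Left { -2 -7/4 -13/8 }, Right { -3/2 -1 0 } gives simplest -25/16
RRBRBBB: Left { -2 -7/4 -13/8 -25/16 }, Right { -3/2 -1 0 } gives simplest -49/32
RRBRBBBR: Left { -2 -7/4 -13/8 -25/16 }, Right { -49/32 -3/2 -1 0 } gives simplest -99/64
RRBRBBBRB: Left { -2 -7/4 -13/8 -25/16 -99/64 }, Right { -49/32 -3/2 -1 0 } gives simplest -197/128
RRBRBBBRBB: Left { -2 -7/4 -13/8 -25/16 -99/64 -197/128 }, Right { -49/32 -3/2 -1 0 } gives simplest -393/256
RRBRBBBRBBR: Left { -2 -7/4 -13/8 -25/16 -99/64 -197/128 }, Right { -393/256 -49/32 -3/2 -1 0 } gives simplest -787/512
RRBRBBBRBBRB: Left { -2 -7/4 -13/8 -25/16 -99/64 -197/128 -787/512 }, Right { -393/256 -49/32 -3/2 -1 0 } gives simplest -1573/1024
RRBRBBBRBBRBB: Left { -2 -7/4 -13/8 -25/16 -99/64 -197/128 -787/512 -1573/1024 }, Right { -393/256 -49/32 -3/2 -1 0 } gives simplest -3145/2048
RRBRBBBRBBRBBR: Left { -2 -7/4 -13/8 -25/16 -99/64 -197/128 -787/512 -1573/1024 }, Right { -3145/2048 -393/256 -49/32 -3/2 -1 0 } gives simplest -6291/4096
RRBRBBBRBBRBBRB: Left { -2 -7/4 -13/8 -25/16 -99/64 -197/128 -787/512 -1573/1024 -6291/4096 }, Right { -3145/2048 -393/256 -49/32 -3/2 -1 0 } gives simplest -12581/8192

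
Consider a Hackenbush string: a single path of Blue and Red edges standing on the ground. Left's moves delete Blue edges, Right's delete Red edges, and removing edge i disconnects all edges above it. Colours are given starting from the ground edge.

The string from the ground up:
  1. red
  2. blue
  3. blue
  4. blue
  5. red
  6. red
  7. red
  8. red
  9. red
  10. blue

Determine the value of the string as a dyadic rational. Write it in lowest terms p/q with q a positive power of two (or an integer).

Prefix values for red blue blue blue red red red red red blue via {L|R} + simplicity:
edge 1 of 10 (red): { — | 0 } so -1
edge 2 of 10 (blue): { -1 | 0 } so -1/2
edge 3 of 10 (blue): { -1 -1/2 | 0 } so -1/4
edge 4 of 10 (blue): { -1 -1/2 -1/4 | 0 } so -1/8
edge 5 of 10 (red): { -1 -1/2 -1/4 | -1/8 0 } so -3/16
edge 6 of 10 (red): { -1 -1/2 -1/4 | -3/16 -1/8 0 } so -7/32
edge 7 of 10 (red): { -1 -1/2 -1/4 | -7/32 -3/16 -1/8 0 } so -15/64
edge 8 of 10 (red): { -1 -1/2 -1/4 | -15/64 -7/32 -3/16 -1/8 0 } so -31/128
edge 9 of 10 (red): { -1 -1/2 -1/4 | -31/128 -15/64 -7/32 -3/16 -1/8 0 } so -63/256
edge 10 of 10 (blue): { -1 -1/2 -1/4 -63/256 | -31/128 -15/64 -7/32 -3/16 -1/8 0 } so -125/512

-125/512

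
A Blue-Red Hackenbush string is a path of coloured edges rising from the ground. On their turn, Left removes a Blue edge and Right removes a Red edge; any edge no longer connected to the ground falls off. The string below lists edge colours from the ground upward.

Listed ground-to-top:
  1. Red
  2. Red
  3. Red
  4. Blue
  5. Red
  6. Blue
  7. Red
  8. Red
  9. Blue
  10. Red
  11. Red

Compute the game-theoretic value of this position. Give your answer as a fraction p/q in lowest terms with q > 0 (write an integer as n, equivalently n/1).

-695/256

g_1 [R]  L=[—]  R=[0]  => -1
g_2 [RR]  L=[—]  R=[-1 0]  => -2
g_3 [RRR]  L=[—]  R=[-2 -1 0]  => -3
g_4 [RRRB]  L=[-3]  R=[-2 -1 0]  => -5/2
g_5 [RRRBR]  L=[-3]  R=[-5/2 -2 -1 0]  => -11/4
g_6 [RRRBRB]  L=[-3 -11/4]  R=[-5/2 -2 -1 0]  => -21/8
g_7 [RRRBRBR]  L=[-3 -11/4]  R=[-21/8 -5/2 -2 -1 0]  => -43/16
g_8 [RRRBRBRR]  L=[-3 -11/4]  R=[-43/16 -21/8 -5/2 -2 -1 0]  => -87/32
g_9 [RRRBRBRRB]  L=[-3 -11/4 -87/32]  R=[-43/16 -21/8 -5/2 -2 -1 0]  => -173/64
g_10 [RRRBRBRRBR]  L=[-3 -11/4 -87/32]  R=[-173/64 -43/16 -21/8 -5/2 -2 -1 0]  => -347/128
g_11 [RRRBRBRRBRR]  L=[-3 -11/4 -87/32]  R=[-347/128 -173/64 -43/16 -21/8 -5/2 -2 -1 0]  => -695/256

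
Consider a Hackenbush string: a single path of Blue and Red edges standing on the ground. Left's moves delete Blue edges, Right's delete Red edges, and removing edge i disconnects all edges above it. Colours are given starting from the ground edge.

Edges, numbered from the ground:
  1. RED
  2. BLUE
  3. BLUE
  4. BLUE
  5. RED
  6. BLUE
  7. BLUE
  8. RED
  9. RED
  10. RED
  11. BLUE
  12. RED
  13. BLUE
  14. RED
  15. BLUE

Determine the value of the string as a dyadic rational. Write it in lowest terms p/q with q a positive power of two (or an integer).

Build g(s[:k]) for k = 1..15, string s = RED BLUE BLUE BLUE RED BLUE BLUE RED RED RED BLUE RED BLUE RED BLUE.
g_1 [R]  L=[none]  R=[0]  — -1
g_2 [RB]  L=[-1]  R=[0]  — -1/2
g_3 [RBB]  L=[-1; -1/2]  R=[0]  — -1/4
g_4 [RBBB]  L=[-1; -1/2; -1/4]  R=[0]  — -1/8
g_5 [RBBBR]  L=[-1; -1/2; -1/4]  R=[-1/8; 0]  — -3/16
g_6 [RBBBRB]  L=[-1; -1/2; -1/4; -3/16]  R=[-1/8; 0]  — -5/32
g_7 [RBBBRBB]  L=[-1; -1/2; -1/4; -3/16; -5/32]  R=[-1/8; 0]  — -9/64
g_8 [RBBBRBBR]  L=[-1; -1/2; -1/4; -3/16; -5/32]  R=[-9/64; -1/8; 0]  — -19/128
g_9 [RBBBRBBRR]  L=[-1; -1/2; -1/4; -3/16; -5/32]  R=[-19/128; -9/64; -1/8; 0]  — -39/256
g_10 [RBBBRBBRRR]  L=[-1; -1/2; -1/4; -3/16; -5/32]  R=[-39/256; -19/128; -9/64; -1/8; 0]  — -79/512
g_11 [RBBBRBBRRRB]  L=[-1; -1/2; -1/4; -3/16; -5/32; -79/512]  R=[-39/256; -19/128; -9/64; -1/8; 0]  — -157/1024
g_12 [RBBBRBBRRRBR]  L=[-1; -1/2; -1/4; -3/16; -5/32; -79/512]  R=[-157/1024; -39/256; -19/128; -9/64; -1/8; 0]  — -315/2048
g_13 [RBBBRBBRRRBRB]  L=[-1; -1/2; -1/4; -3/16; -5/32; -79/512; -315/2048]  R=[-157/1024; -39/256; -19/128; -9/64; -1/8; 0]  — -629/4096
g_14 [RBBBRBBRRRBRBR]  L=[-1; -1/2; -1/4; -3/16; -5/32; -79/512; -315/2048]  R=[-629/4096; -157/1024; -39/256; -19/128; -9/64; -1/8; 0]  — -1259/8192
g_15 [RBBBRBBRRRBRBRB]  L=[-1; -1/2; -1/4; -3/16; -5/32; -79/512; -315/2048; -1259/8192]  R=[-629/4096; -157/1024; -39/256; -19/128; -9/64; -1/8; 0]  — -2517/16384

-2517/16384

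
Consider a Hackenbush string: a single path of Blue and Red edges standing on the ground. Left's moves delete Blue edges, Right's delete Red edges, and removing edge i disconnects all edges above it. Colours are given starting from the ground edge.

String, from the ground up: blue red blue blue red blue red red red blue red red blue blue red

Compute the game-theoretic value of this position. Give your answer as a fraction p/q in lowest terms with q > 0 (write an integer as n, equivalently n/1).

step 1: add blue to get b; options L={ 0 } R={ (no moves) } ⇒ 1
step 2: add red to get br; options L={ 0 } R={ 1 } ⇒ 1/2
step 3: add blue to get brb; options L={ 0,1/2 } R={ 1 } ⇒ 3/4
step 4: add blue to get brbb; options L={ 0,1/2,3/4 } R={ 1 } ⇒ 7/8
step 5: add red to get brbbr; options L={ 0,1/2,3/4 } R={ 7/8,1 } ⇒ 13/16
step 6: add blue to get brbbrb; options L={ 0,1/2,3/4,13/16 } R={ 7/8,1 } ⇒ 27/32
step 7: add red to get brbbrbr; options L={ 0,1/2,3/4,13/16 } R={ 27/32,7/8,1 } ⇒ 53/64
step 8: add red to get brbbrbrr; options L={ 0,1/2,3/4,13/16 } R={ 53/64,27/32,7/8,1 } ⇒ 105/128
step 9: add red to get brbbrbrrr; options L={ 0,1/2,3/4,13/16 } R={ 105/128,53/64,27/32,7/8,1 } ⇒ 209/256
step 10: add blue to get brbbrbrrrb; options L={ 0,1/2,3/4,13/16,209/256 } R={ 105/128,53/64,27/32,7/8,1 } ⇒ 419/512
step 11: add red to get brbbrbrrrbr; options L={ 0,1/2,3/4,13/16,209/256 } R={ 419/512,105/128,53/64,27/32,7/8,1 } ⇒ 837/1024
step 12: add red to get brbbrbrrrbrr; options L={ 0,1/2,3/4,13/16,209/256 } R={ 837/1024,419/512,105/128,53/64,27/32,7/8,1 } ⇒ 1673/2048
step 13: add blue to get brbbrbrrrbrrb; options L={ 0,1/2,3/4,13/16,209/256,1673/2048 } R={ 837/1024,419/512,105/128,53/64,27/32,7/8,1 } ⇒ 3347/4096
step 14: add blue to get brbbrbrrrbrrbb; options L={ 0,1/2,3/4,13/16,209/256,1673/2048,3347/4096 } R={ 837/1024,419/512,105/128,53/64,27/32,7/8,1 } ⇒ 6695/8192
step 15: add red to get brbbrbrrrbrrbbr; options L={ 0,1/2,3/4,13/16,209/256,1673/2048,3347/4096 } R={ 6695/8192,837/1024,419/512,105/128,53/64,27/32,7/8,1 } ⇒ 13389/16384

13389/16384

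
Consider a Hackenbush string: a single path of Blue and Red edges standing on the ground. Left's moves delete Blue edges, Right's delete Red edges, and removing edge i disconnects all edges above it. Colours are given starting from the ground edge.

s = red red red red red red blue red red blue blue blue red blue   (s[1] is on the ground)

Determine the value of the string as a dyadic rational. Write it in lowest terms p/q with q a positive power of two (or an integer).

-1477/256

Prefix values for red red red red red red blue red red blue blue blue red blue via {L|R} + simplicity:
G_1 [r]  L=[—]  R=[0]  -> -1
G_2 [rr]  L=[—]  R=[-1 0]  -> -2
G_3 [rrr]  L=[—]  R=[-2 -1 0]  -> -3
G_4 [rrrr]  L=[—]  R=[-3 -2 -1 0]  -> -4
G_5 [rrrrr]  L=[—]  R=[-4 -3 -2 -1 0]  -> -5
G_6 [rrrrrr]  L=[—]  R=[-5 -4 -3 -2 -1 0]  -> -6
G_7 [rrrrrrb]  L=[-6]  R=[-5 -4 -3 -2 -1 0]  -> -11/2
G_8 [rrrrrrbr]  L=[-6]  R=[-11/2 -5 -4 -3 -2 -1 0]  -> -23/4
G_9 [rrrrrrbrr]  L=[-6]  R=[-23/4 -11/2 -5 -4 -3 -2 -1 0]  -> -47/8
G_10 [rrrrrrbrrb]  L=[-6 -47/8]  R=[-23/4 -11/2 -5 -4 -3 -2 -1 0]  -> -93/16
G_11 [rrrrrrbrrbb]  L=[-6 -47/8 -93/16]  R=[-23/4 -11/2 -5 -4 -3 -2 -1 0]  -> -185/32
G_12 [rrrrrrbrrbbb]  L=[-6 -47/8 -93/16 -185/32]  R=[-23/4 -11/2 -5 -4 -3 -2 -1 0]  -> -369/64
G_13 [rrrrrrbrrbbbr]  L=[-6 -47/8 -93/16 -185/32]  R=[-369/64 -23/4 -11/2 -5 -4 -3 -2 -1 0]  -> -739/128
G_14 [rrrrrrbrrbbbrb]  L=[-6 -47/8 -93/16 -185/32 -739/128]  R=[-369/64 -23/4 -11/2 -5 -4 -3 -2 -1 0]  -> -1477/256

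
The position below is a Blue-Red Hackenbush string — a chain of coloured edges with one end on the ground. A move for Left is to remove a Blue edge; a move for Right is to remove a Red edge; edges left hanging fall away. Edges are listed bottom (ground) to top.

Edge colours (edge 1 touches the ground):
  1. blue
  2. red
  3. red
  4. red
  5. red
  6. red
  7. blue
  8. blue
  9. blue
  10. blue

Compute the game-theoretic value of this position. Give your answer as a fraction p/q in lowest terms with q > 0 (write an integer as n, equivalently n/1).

1 of 10 · b · max L 0 · min R +∞ => 1
2 of 10 · br · max L 0 · min R 1 => 1/2
3 of 10 · brr · max L 0 · min R 1/2 => 1/4
4 of 10 · brrr · max L 0 · min R 1/4 => 1/8
5 of 10 · brrrr · max L 0 · min R 1/8 => 1/16
6 of 10 · brrrrr · max L 0 · min R 1/16 => 1/32
7 of 10 · brrrrrb · max L 1/32 · min R 1/16 => 3/64
8 of 10 · brrrrrbb · max L 3/64 · min R 1/16 => 7/128
9 of 10 · brrrrrbbb · max L 7/128 · min R 1/16 => 15/256
10 of 10 · brrrrrbbbb · max L 15/256 · min R 1/16 => 31/512

31/512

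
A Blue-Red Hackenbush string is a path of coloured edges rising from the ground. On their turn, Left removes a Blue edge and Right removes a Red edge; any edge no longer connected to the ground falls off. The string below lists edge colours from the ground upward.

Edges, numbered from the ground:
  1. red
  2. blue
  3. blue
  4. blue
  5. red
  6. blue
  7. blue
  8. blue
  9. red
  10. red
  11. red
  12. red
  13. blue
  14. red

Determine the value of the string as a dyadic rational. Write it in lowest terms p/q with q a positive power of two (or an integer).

edge 1 of 14 (red): { · | 0 } => -1
edge 2 of 14 (blue): { -1 | 0 } => -1/2
edge 3 of 14 (blue): { -1,-1/2 | 0 } => -1/4
edge 4 of 14 (blue): { -1,-1/2,-1/4 | 0 } => -1/8
edge 5 of 14 (red): { -1,-1/2,-1/4 | -1/8,0 } => -3/16
edge 6 of 14 (blue): { -1,-1/2,-1/4,-3/16 | -1/8,0 } => -5/32
edge 7 of 14 (blue): { -1,-1/2,-1/4,-3/16,-5/32 | -1/8,0 } => -9/64
edge 8 of 14 (blue): { -1,-1/2,-1/4,-3/16,-5/32,-9/64 | -1/8,0 } => -17/128
edge 9 of 14 (red): { -1,-1/2,-1/4,-3/16,-5/32,-9/64 | -17/128,-1/8,0 } => -35/256
edge 10 of 14 (red): { -1,-1/2,-1/4,-3/16,-5/32,-9/64 | -35/256,-17/128,-1/8,0 } => -71/512
edge 11 of 14 (red): { -1,-1/2,-1/4,-3/16,-5/32,-9/64 | -71/512,-35/256,-17/128,-1/8,0 } => -143/1024
edge 12 of 14 (red): { -1,-1/2,-1/4,-3/16,-5/32,-9/64 | -143/1024,-71/512,-35/256,-17/128,-1/8,0 } => -287/2048
edge 13 of 14 (blue): { -1,-1/2,-1/4,-3/16,-5/32,-9/64,-287/2048 | -143/1024,-71/512,-35/256,-17/128,-1/8,0 } => -573/4096
edge 14 of 14 (red): { -1,-1/2,-1/4,-3/16,-5/32,-9/64,-287/2048 | -573/4096,-143/1024,-71/512,-35/256,-17/128,-1/8,0 } => -1147/8192

-1147/8192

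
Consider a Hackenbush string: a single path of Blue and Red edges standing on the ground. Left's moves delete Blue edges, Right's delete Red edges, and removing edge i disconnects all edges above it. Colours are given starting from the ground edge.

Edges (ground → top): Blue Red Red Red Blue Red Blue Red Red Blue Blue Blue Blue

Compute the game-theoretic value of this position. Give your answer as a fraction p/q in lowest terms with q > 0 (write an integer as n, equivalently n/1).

671/4096

Build val(s[:k]) for k = 1..13, string s = Blue Red Red Red Blue Red Blue Red Red Blue Blue Blue Blue.
val(B) = { 0 | · } gives 1
val(BR) = { 0 | 1 } gives 1/2
val(BRR) = { 0 | 1/2; 1 } gives 1/4
val(BRRR) = { 0 | 1/4; 1/2; 1 } gives 1/8
val(BRRRB) = { 0; 1/8 | 1/4; 1/2; 1 } gives 3/16
val(BRRRBR) = { 0; 1/8 | 3/16; 1/4; 1/2; 1 } gives 5/32
val(BRRRBRB) = { 0; 1/8; 5/32 | 3/16; 1/4; 1/2; 1 } gives 11/64
val(BRRRBRBR) = { 0; 1/8; 5/32 | 11/64; 3/16; 1/4; 1/2; 1 } gives 21/128
val(BRRRBRBRR) = { 0; 1/8; 5/32 | 21/128; 11/64; 3/16; 1/4; 1/2; 1 } gives 41/256
val(BRRRBRBRRB) = { 0; 1/8; 5/32; 41/256 | 21/128; 11/64; 3/16; 1/4; 1/2; 1 } gives 83/512
val(BRRRBRBRRBB) = { 0; 1/8; 5/32; 41/256; 83/512 | 21/128; 11/64; 3/16; 1/4; 1/2; 1 } gives 167/1024
val(BRRRBRBRRBBB) = { 0; 1/8; 5/32; 41/256; 83/512; 167/1024 | 21/128; 11/64; 3/16; 1/4; 1/2; 1 } gives 335/2048
val(BRRRBRBRRBBBB) = { 0; 1/8; 5/32; 41/256; 83/512; 167/1024; 335/2048 | 21/128; 11/64; 3/16; 1/4; 1/2; 1 } gives 671/4096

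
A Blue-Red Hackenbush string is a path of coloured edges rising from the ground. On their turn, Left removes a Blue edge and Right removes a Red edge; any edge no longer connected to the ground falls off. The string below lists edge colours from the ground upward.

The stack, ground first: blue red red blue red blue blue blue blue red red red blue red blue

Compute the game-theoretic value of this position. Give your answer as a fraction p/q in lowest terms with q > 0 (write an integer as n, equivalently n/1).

6027/16384

b: Left { 0 }, Right { ∅ } => simplest 1
br: Left { 0 }, Right { 1 } => simplest 1/2
brr: Left { 0 }, Right { 1/2; 1 } => simplest 1/4
brrb: Left { 0; 1/4 }, Right { 1/2; 1 } => simplest 3/8
brrbr: Left { 0; 1/4 }, Right { 3/8; 1/2; 1 } => simplest 5/16
brrbrb: Left { 0; 1/4; 5/16 }, Right { 3/8; 1/2; 1 } => simplest 11/32
brrbrbb: Left { 0; 1/4; 5/16; 11/32 }, Right { 3/8; 1/2; 1 } => simplest 23/64
brrbrbbb: Left { 0; 1/4; 5/16; 11/32; 23/64 }, Right { 3/8; 1/2; 1 } => simplest 47/128
brrbrbbbb: Left { 0; 1/4; 5/16; 11/32; 23/64; 47/128 }, Right { 3/8; 1/2; 1 } => simplest 95/256
brrbrbbbbr: Left { 0; 1/4; 5/16; 11/32; 23/64; 47/128 }, Right { 95/256; 3/8; 1/2; 1 } => simplest 189/512
brrbrbbbbrr: Left { 0; 1/4; 5/16; 11/32; 23/64; 47/128 }, Right { 189/512; 95/256; 3/8; 1/2; 1 } => simplest 377/1024
brrbrbbbbrrr: Left { 0; 1/4; 5/16; 11/32; 23/64; 47/128 }, Right { 377/1024; 189/512; 95/256; 3/8; 1/2; 1 } => simplest 753/2048
brrbrbbbbrrrb: Left { 0; 1/4; 5/16; 11/32; 23/64; 47/128; 753/2048 }, Right { 377/1024; 189/512; 95/256; 3/8; 1/2; 1 } => simplest 1507/4096
brrbrbbbbrrrbr: Left { 0; 1/4; 5/16; 11/32; 23/64; 47/128; 753/2048 }, Right { 1507/4096; 377/1024; 189/512; 95/256; 3/8; 1/2; 1 } => simplest 3013/8192
brrbrbbbbrrrbrb: Left { 0; 1/4; 5/16; 11/32; 23/64; 47/128; 753/2048; 3013/8192 }, Right { 1507/4096; 377/1024; 189/512; 95/256; 3/8; 1/2; 1 } => simplest 6027/16384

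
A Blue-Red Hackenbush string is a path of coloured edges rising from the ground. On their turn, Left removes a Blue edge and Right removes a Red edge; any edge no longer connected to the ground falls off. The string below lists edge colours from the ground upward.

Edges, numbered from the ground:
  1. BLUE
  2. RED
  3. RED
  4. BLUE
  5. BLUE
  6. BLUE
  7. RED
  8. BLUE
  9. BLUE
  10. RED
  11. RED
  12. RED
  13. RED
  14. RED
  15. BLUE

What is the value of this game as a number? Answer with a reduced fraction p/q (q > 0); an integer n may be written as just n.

Prefix values for BLUE RED RED BLUE BLUE BLUE RED BLUE BLUE RED RED RED RED RED BLUE via {L|R} + simplicity:
g(B) = { 0 | · } so 1
g(BR) = { 0 | 1 } so 1/2
g(BRR) = { 0 | 1/2, 1 } so 1/4
g(BRRB) = { 0, 1/4 | 1/2, 1 } so 3/8
g(BRRBB) = { 0, 1/4, 3/8 | 1/2, 1 } so 7/16
g(BRRBBB) = { 0, 1/4, 3/8, 7/16 | 1/2, 1 } so 15/32
g(BRRBBBR) = { 0, 1/4, 3/8, 7/16 | 15/32, 1/2, 1 } so 29/64
g(BRRBBBRB) = { 0, 1/4, 3/8, 7/16, 29/64 | 15/32, 1/2, 1 } so 59/128
g(BRRBBBRBB) = { 0, 1/4, 3/8, 7/16, 29/64, 59/128 | 15/32, 1/2, 1 } so 119/256
g(BRRBBBRBBR) = { 0, 1/4, 3/8, 7/16, 29/64, 59/128 | 119/256, 15/32, 1/2, 1 } so 237/512
g(BRRBBBRBBRR) = { 0, 1/4, 3/8, 7/16, 29/64, 59/128 | 237/512, 119/256, 15/32, 1/2, 1 } so 473/1024
g(BRRBBBRBBRRR) = { 0, 1/4, 3/8, 7/16, 29/64, 59/128 | 473/1024, 237/512, 119/256, 15/32, 1/2, 1 } so 945/2048
g(BRRBBBRBBRRRR) = { 0, 1/4, 3/8, 7/16, 29/64, 59/128 | 945/2048, 473/1024, 237/512, 119/256, 15/32, 1/2, 1 } so 1889/4096
g(BRRBBBRBBRRRRR) = { 0, 1/4, 3/8, 7/16, 29/64, 59/128 | 1889/4096, 945/2048, 473/1024, 237/512, 119/256, 15/32, 1/2, 1 } so 3777/8192
g(BRRBBBRBBRRRRRB) = { 0, 1/4, 3/8, 7/16, 29/64, 59/128, 3777/8192 | 1889/4096, 945/2048, 473/1024, 237/512, 119/256, 15/32, 1/2, 1 } so 7555/16384

7555/16384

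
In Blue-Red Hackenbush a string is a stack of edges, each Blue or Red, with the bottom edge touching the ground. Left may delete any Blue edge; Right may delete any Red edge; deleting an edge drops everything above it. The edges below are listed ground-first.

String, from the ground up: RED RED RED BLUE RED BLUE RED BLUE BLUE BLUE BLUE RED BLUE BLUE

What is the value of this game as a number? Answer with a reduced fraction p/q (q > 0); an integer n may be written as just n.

-5385/2048

step 1: add RED to get R; options L={ · } R={ 0 } => -1
step 2: add RED to get RR; options L={ · } R={ -1; 0 } => -2
step 3: add RED to get RRR; options L={ · } R={ -2; -1; 0 } => -3
step 4: add BLUE to get RRRB; options L={ -3 } R={ -2; -1; 0 } => -5/2
step 5: add RED to get RRRBR; options L={ -3 } R={ -5/2; -2; -1; 0 } => -11/4
step 6: add BLUE to get RRRBRB; options L={ -3; -11/4 } R={ -5/2; -2; -1; 0 } => -21/8
step 7: add RED to get RRRBRBR; options L={ -3; -11/4 } R={ -21/8; -5/2; -2; -1; 0 } => -43/16
step 8: add BLUE to get RRRBRBRB; options L={ -3; -11/4; -43/16 } R={ -21/8; -5/2; -2; -1; 0 } => -85/32
step 9: add BLUE to get RRRBRBRBB; options L={ -3; -11/4; -43/16; -85/32 } R={ -21/8; -5/2; -2; -1; 0 } => -169/64
step 10: add BLUE to get RRRBRBRBBB; options L={ -3; -11/4; -43/16; -85/32; -169/64 } R={ -21/8; -5/2; -2; -1; 0 } => -337/128
step 11: add BLUE to get RRRBRBRBBBB; options L={ -3; -11/4; -43/16; -85/32; -169/64; -337/128 } R={ -21/8; -5/2; -2; -1; 0 } => -673/256
step 12: add RED to get RRRBRBRBBBBR; options L={ -3; -11/4; -43/16; -85/32; -169/64; -337/128 } R={ -673/256; -21/8; -5/2; -2; -1; 0 } => -1347/512
step 13: add BLUE to get RRRBRBRBBBBRB; options L={ -3; -11/4; -43/16; -85/32; -169/64; -337/128; -1347/512 } R={ -673/256; -21/8; -5/2; -2; -1; 0 } => -2693/1024
step 14: add BLUE to get RRRBRBRBBBBRBB; options L={ -3; -11/4; -43/16; -85/32; -169/64; -337/128; -1347/512; -2693/1024 } R={ -673/256; -21/8; -5/2; -2; -1; 0 } => -5385/2048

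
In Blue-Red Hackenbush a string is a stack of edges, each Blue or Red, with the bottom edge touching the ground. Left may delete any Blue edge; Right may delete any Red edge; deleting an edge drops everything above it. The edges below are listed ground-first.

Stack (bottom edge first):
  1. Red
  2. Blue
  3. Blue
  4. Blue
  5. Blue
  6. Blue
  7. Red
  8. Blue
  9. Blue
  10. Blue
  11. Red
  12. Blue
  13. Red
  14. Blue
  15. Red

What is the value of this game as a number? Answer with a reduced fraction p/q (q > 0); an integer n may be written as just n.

-555/16384

edge 1 of 15 (Red): { (no moves) | 0 } -> -1
edge 2 of 15 (Blue): { -1 | 0 } -> -1/2
edge 3 of 15 (Blue): { -1, -1/2 | 0 } -> -1/4
edge 4 of 15 (Blue): { -1, -1/2, -1/4 | 0 } -> -1/8
edge 5 of 15 (Blue): { -1, -1/2, -1/4, -1/8 | 0 } -> -1/16
edge 6 of 15 (Blue): { -1, -1/2, -1/4, -1/8, -1/16 | 0 } -> -1/32
edge 7 of 15 (Red): { -1, -1/2, -1/4, -1/8, -1/16 | -1/32, 0 } -> -3/64
edge 8 of 15 (Blue): { -1, -1/2, -1/4, -1/8, -1/16, -3/64 | -1/32, 0 } -> -5/128
edge 9 of 15 (Blue): { -1, -1/2, -1/4, -1/8, -1/16, -3/64, -5/128 | -1/32, 0 } -> -9/256
edge 10 of 15 (Blue): { -1, -1/2, -1/4, -1/8, -1/16, -3/64, -5/128, -9/256 | -1/32, 0 } -> -17/512
edge 11 of 15 (Red): { -1, -1/2, -1/4, -1/8, -1/16, -3/64, -5/128, -9/256 | -17/512, -1/32, 0 } -> -35/1024
edge 12 of 15 (Blue): { -1, -1/2, -1/4, -1/8, -1/16, -3/64, -5/128, -9/256, -35/1024 | -17/512, -1/32, 0 } -> -69/2048
edge 13 of 15 (Red): { -1, -1/2, -1/4, -1/8, -1/16, -3/64, -5/128, -9/256, -35/1024 | -69/2048, -17/512, -1/32, 0 } -> -139/4096
edge 14 of 15 (Blue): { -1, -1/2, -1/4, -1/8, -1/16, -3/64, -5/128, -9/256, -35/1024, -139/4096 | -69/2048, -17/512, -1/32, 0 } -> -277/8192
edge 15 of 15 (Red): { -1, -1/2, -1/4, -1/8, -1/16, -3/64, -5/128, -9/256, -35/1024, -139/4096 | -277/8192, -69/2048, -17/512, -1/32, 0 } -> -555/16384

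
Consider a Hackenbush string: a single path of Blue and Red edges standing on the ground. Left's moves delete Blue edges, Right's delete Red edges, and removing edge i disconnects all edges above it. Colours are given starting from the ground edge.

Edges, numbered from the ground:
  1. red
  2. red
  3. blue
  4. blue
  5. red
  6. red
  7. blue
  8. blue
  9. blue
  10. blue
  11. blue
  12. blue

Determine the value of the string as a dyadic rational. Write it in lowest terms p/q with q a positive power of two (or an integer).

-1409/1024

Build value(s[:k]) for k = 1..12, string s = red red blue blue red red blue blue blue blue blue blue.
r: Left { ∅ }, Right { 0 } => simplest -1
rr: Left { ∅ }, Right { -1 0 } => simplest -2
rrb: Left { -2 }, Right { -1 0 } => simplest -3/2
rrbb: Left { -2 -3/2 }, Right { -1 0 } => simplest -5/4
rrbbr: Left { -2 -3/2 }, Right { -5/4 -1 0 } => simplest -11/8
rrbbrr: Left { -2 -3/2 }, Right { -11/8 -5/4 -1 0 } => simplest -23/16
rrbbrrb: Left { -2 -3/2 -23/16 }, Right { -11/8 -5/4 -1 0 } => simplest -45/32
rrbbrrbb: Left { -2 -3/2 -23/16 -45/32 }, Right { -11/8 -5/4 -1 0 } => simplest -89/64
rrbbrrbbb: Left { -2 -3/2 -23/16 -45/32 -89/64 }, Right { -11/8 -5/4 -1 0 } => simplest -177/128
rrbbrrbbbb: Left { -2 -3/2 -23/16 -45/32 -89/64 -177/128 }, Right { -11/8 -5/4 -1 0 } => simplest -353/256
rrbbrrbbbbb: Left { -2 -3/2 -23/16 -45/32 -89/64 -177/128 -353/256 }, Right { -11/8 -5/4 -1 0 } => simplest -705/512
rrbbrrbbbbbb: Left { -2 -3/2 -23/16 -45/32 -89/64 -177/128 -353/256 -705/512 }, Right { -11/8 -5/4 -1 0 } => simplest -1409/1024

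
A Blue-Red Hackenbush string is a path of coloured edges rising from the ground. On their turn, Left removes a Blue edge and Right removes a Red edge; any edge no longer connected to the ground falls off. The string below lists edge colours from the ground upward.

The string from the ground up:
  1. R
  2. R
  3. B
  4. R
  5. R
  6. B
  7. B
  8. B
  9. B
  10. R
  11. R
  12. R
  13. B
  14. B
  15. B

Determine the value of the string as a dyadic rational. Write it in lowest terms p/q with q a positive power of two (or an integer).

-14449/8192

val(R) = { · | 0 } — -1
val(RR) = { · | -1; 0 } — -2
val(RRB) = { -2 | -1; 0 } — -3/2
val(RRBR) = { -2 | -3/2; -1; 0 } — -7/4
val(RRBRR) = { -2 | -7/4; -3/2; -1; 0 } — -15/8
val(RRBRRB) = { -2; -15/8 | -7/4; -3/2; -1; 0 } — -29/16
val(RRBRRBB) = { -2; -15/8; -29/16 | -7/4; -3/2; -1; 0 } — -57/32
val(RRBRRBBB) = { -2; -15/8; -29/16; -57/32 | -7/4; -3/2; -1; 0 } — -113/64
val(RRBRRBBBB) = { -2; -15/8; -29/16; -57/32; -113/64 | -7/4; -3/2; -1; 0 } — -225/128
val(RRBRRBBBBR) = { -2; -15/8; -29/16; -57/32; -113/64 | -225/128; -7/4; -3/2; -1; 0 } — -451/256
val(RRBRRBBBBRR) = { -2; -15/8; -29/16; -57/32; -113/64 | -451/256; -225/128; -7/4; -3/2; -1; 0 } — -903/512
val(RRBRRBBBBRRR) = { -2; -15/8; -29/16; -57/32; -113/64 | -903/512; -451/256; -225/128; -7/4; -3/2; -1; 0 } — -1807/1024
val(RRBRRBBBBRRRB) = { -2; -15/8; -29/16; -57/32; -113/64; -1807/1024 | -903/512; -451/256; -225/128; -7/4; -3/2; -1; 0 } — -3613/2048
val(RRBRRBBBBRRRBB) = { -2; -15/8; -29/16; -57/32; -113/64; -1807/1024; -3613/2048 | -903/512; -451/256; -225/128; -7/4; -3/2; -1; 0 } — -7225/4096
val(RRBRRBBBBRRRBBB) = { -2; -15/8; -29/16; -57/32; -113/64; -1807/1024; -3613/2048; -7225/4096 | -903/512; -451/256; -225/128; -7/4; -3/2; -1; 0 } — -14449/8192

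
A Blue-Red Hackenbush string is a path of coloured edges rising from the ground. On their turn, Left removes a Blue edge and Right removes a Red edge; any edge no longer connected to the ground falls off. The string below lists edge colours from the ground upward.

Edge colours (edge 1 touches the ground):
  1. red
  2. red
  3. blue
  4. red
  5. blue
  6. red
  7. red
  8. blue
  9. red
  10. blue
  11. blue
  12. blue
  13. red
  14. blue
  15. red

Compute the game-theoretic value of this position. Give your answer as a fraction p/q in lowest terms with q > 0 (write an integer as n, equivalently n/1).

Recurse on prefixes of the 15-edge string red red blue red blue red red blue red blue blue blue red blue red:
1 of 15 · r · max L −∞ · min R 0 -> -1
2 of 15 · rr · max L −∞ · min R -1 -> -2
3 of 15 · rrb · max L -2 · min R -1 -> -3/2
4 of 15 · rrbr · max L -2 · min R -3/2 -> -7/4
5 of 15 · rrbrb · max L -7/4 · min R -3/2 -> -13/8
6 of 15 · rrbrbr · max L -7/4 · min R -13/8 -> -27/16
7 of 15 · rrbrbrr · max L -7/4 · min R -27/16 -> -55/32
8 of 15 · rrbrbrrb · max L -55/32 · min R -27/16 -> -109/64
9 of 15 · rrbrbrrbr · max L -55/32 · min R -109/64 -> -219/128
10 of 15 · rrbrbrrbrb · max L -219/128 · min R -109/64 -> -437/256
11 of 15 · rrbrbrrbrbb · max L -437/256 · min R -109/64 -> -873/512
12 of 15 · rrbrbrrbrbbb · max L -873/512 · min R -109/64 -> -1745/1024
13 of 15 · rrbrbrrbrbbbr · max L -873/512 · min R -1745/1024 -> -3491/2048
14 of 15 · rrbrbrrbrbbbrb · max L -3491/2048 · min R -1745/1024 -> -6981/4096
15 of 15 · rrbrbrrbrbbbrbr · max L -3491/2048 · min R -6981/4096 -> -13963/8192

-13963/8192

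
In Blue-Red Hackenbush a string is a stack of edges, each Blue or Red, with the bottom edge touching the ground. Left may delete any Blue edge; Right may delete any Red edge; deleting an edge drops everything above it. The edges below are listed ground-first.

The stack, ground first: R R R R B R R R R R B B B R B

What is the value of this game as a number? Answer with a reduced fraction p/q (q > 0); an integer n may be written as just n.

step 1: add R to get R; options L={ — } R={ 0 } → -1
step 2: add R to get RR; options L={ — } R={ -1,0 } → -2
step 3: add R to get RRR; options L={ — } R={ -2,-1,0 } → -3
step 4: add R to get RRRR; options L={ — } R={ -3,-2,-1,0 } → -4
step 5: add B to get RRRRB; options L={ -4 } R={ -3,-2,-1,0 } → -7/2
step 6: add R to get RRRRBR; options L={ -4 } R={ -7/2,-3,-2,-1,0 } → -15/4
step 7: add R to get RRRRBRR; options L={ -4 } R={ -15/4,-7/2,-3,-2,-1,0 } → -31/8
step 8: add R to get RRRRBRRR; options L={ -4 } R={ -31/8,-15/4,-7/2,-3,-2,-1,0 } → -63/16
step 9: add R to get RRRRBRRRR; options L={ -4 } R={ -63/16,-31/8,-15/4,-7/2,-3,-2,-1,0 } → -127/32
step 10: add R to get RRRRBRRRRR; options L={ -4 } R={ -127/32,-63/16,-31/8,-15/4,-7/2,-3,-2,-1,0 } → -255/64
step 11: add B to get RRRRBRRRRRB; options L={ -4,-255/64 } R={ -127/32,-63/16,-31/8,-15/4,-7/2,-3,-2,-1,0 } → -509/128
step 12: add B to get RRRRBRRRRRBB; options L={ -4,-255/64,-509/128 } R={ -127/32,-63/16,-31/8,-15/4,-7/2,-3,-2,-1,0 } → -1017/256
step 13: add B to get RRRRBRRRRRBBB; options L={ -4,-255/64,-509/128,-1017/256 } R={ -127/32,-63/16,-31/8,-15/4,-7/2,-3,-2,-1,0 } → -2033/512
step 14: add R to get RRRRBRRRRRBBBR; options L={ -4,-255/64,-509/128,-1017/256 } R={ -2033/512,-127/32,-63/16,-31/8,-15/4,-7/2,-3,-2,-1,0 } → -4067/1024
step 15: add B to get RRRRBRRRRRBBBRB; options L={ -4,-255/64,-509/128,-1017/256,-4067/1024 } R={ -2033/512,-127/32,-63/16,-31/8,-15/4,-7/2,-3,-2,-1,0 } → -8133/2048

-8133/2048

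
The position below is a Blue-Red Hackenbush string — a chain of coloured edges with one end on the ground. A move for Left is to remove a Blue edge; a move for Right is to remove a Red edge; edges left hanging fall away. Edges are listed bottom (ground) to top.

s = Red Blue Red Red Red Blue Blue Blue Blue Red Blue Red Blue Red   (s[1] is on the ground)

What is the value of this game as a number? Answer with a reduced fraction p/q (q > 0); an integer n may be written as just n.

g(R) = { — | 0 } -> -1
g(RB) = { -1 | 0 } -> -1/2
g(RBR) = { -1 | -1/2,0 } -> -3/4
g(RBRR) = { -1 | -3/4,-1/2,0 } -> -7/8
g(RBRRR) = { -1 | -7/8,-3/4,-1/2,0 } -> -15/16
g(RBRRRB) = { -1,-15/16 | -7/8,-3/4,-1/2,0 } -> -29/32
g(RBRRRBB) = { -1,-15/16,-29/32 | -7/8,-3/4,-1/2,0 } -> -57/64
g(RBRRRBBB) = { -1,-15/16,-29/32,-57/64 | -7/8,-3/4,-1/2,0 } -> -113/128
g(RBRRRBBBB) = { -1,-15/16,-29/32,-57/64,-113/128 | -7/8,-3/4,-1/2,0 } -> -225/256
g(RBRRRBBBBR) = { -1,-15/16,-29/32,-57/64,-113/128 | -225/256,-7/8,-3/4,-1/2,0 } -> -451/512
g(RBRRRBBBBRB) = { -1,-15/16,-29/32,-57/64,-113/128,-451/512 | -225/256,-7/8,-3/4,-1/2,0 } -> -901/1024
g(RBRRRBBBBRBR) = { -1,-15/16,-29/32,-57/64,-113/128,-451/512 | -901/1024,-225/256,-7/8,-3/4,-1/2,0 } -> -1803/2048
g(RBRRRBBBBRBRB) = { -1,-15/16,-29/32,-57/64,-113/128,-451/512,-1803/2048 | -901/1024,-225/256,-7/8,-3/4,-1/2,0 } -> -3605/4096
g(RBRRRBBBBRBRBR) = { -1,-15/16,-29/32,-57/64,-113/128,-451/512,-1803/2048 | -3605/4096,-901/1024,-225/256,-7/8,-3/4,-1/2,0 } -> -7211/8192

-7211/8192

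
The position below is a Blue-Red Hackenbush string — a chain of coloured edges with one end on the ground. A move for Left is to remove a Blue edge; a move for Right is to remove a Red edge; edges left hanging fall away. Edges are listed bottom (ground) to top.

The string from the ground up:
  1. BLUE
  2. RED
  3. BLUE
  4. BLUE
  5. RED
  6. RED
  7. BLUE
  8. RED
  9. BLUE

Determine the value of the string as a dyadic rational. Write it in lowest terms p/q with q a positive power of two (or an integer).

203/256

Recurse on prefixes of the 9-edge string BLUE RED BLUE BLUE RED RED BLUE RED BLUE:
edge 1 of 9 (BLUE): { 0 | none } = 1
edge 2 of 9 (RED): { 0 | 1 } = 1/2
edge 3 of 9 (BLUE): { 0,1/2 | 1 } = 3/4
edge 4 of 9 (BLUE): { 0,1/2,3/4 | 1 } = 7/8
edge 5 of 9 (RED): { 0,1/2,3/4 | 7/8,1 } = 13/16
edge 6 of 9 (RED): { 0,1/2,3/4 | 13/16,7/8,1 } = 25/32
edge 7 of 9 (BLUE): { 0,1/2,3/4,25/32 | 13/16,7/8,1 } = 51/64
edge 8 of 9 (RED): { 0,1/2,3/4,25/32 | 51/64,13/16,7/8,1 } = 101/128
edge 9 of 9 (BLUE): { 0,1/2,3/4,25/32,101/128 | 51/64,13/16,7/8,1 } = 203/256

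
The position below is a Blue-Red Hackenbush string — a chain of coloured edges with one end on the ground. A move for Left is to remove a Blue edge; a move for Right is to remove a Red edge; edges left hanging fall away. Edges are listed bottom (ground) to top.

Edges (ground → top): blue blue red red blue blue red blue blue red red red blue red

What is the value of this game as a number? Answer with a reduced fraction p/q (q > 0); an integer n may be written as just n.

value_1 [b]  L=[0]  R=[∅]  → 1
value_2 [bb]  L=[0, 1]  R=[∅]  → 2
value_3 [bbr]  L=[0, 1]  R=[2]  → 3/2
value_4 [bbrr]  L=[0, 1]  R=[3/2, 2]  → 5/4
value_5 [bbrrb]  L=[0, 1, 5/4]  R=[3/2, 2]  → 11/8
value_6 [bbrrbb]  L=[0, 1, 5/4, 11/8]  R=[3/2, 2]  → 23/16
value_7 [bbrrbbr]  L=[0, 1, 5/4, 11/8]  R=[23/16, 3/2, 2]  → 45/32
value_8 [bbrrbbrb]  L=[0, 1, 5/4, 11/8, 45/32]  R=[23/16, 3/2, 2]  → 91/64
value_9 [bbrrbbrbb]  L=[0, 1, 5/4, 11/8, 45/32, 91/64]  R=[23/16, 3/2, 2]  → 183/128
value_10 [bbrrbbrbbr]  L=[0, 1, 5/4, 11/8, 45/32, 91/64]  R=[183/128, 23/16, 3/2, 2]  → 365/256
value_11 [bbrrbbrbbrr]  L=[0, 1, 5/4, 11/8, 45/32, 91/64]  R=[365/256, 183/128, 23/16, 3/2, 2]  → 729/512
value_12 [bbrrbbrbbrrr]  L=[0, 1, 5/4, 11/8, 45/32, 91/64]  R=[729/512, 365/256, 183/128, 23/16, 3/2, 2]  → 1457/1024
value_13 [bbrrbbrbbrrrb]  L=[0, 1, 5/4, 11/8, 45/32, 91/64, 1457/1024]  R=[729/512, 365/256, 183/128, 23/16, 3/2, 2]  → 2915/2048
value_14 [bbrrbbrbbrrrbr]  L=[0, 1, 5/4, 11/8, 45/32, 91/64, 1457/1024]  R=[2915/2048, 729/512, 365/256, 183/128, 23/16, 3/2, 2]  → 5829/4096

5829/4096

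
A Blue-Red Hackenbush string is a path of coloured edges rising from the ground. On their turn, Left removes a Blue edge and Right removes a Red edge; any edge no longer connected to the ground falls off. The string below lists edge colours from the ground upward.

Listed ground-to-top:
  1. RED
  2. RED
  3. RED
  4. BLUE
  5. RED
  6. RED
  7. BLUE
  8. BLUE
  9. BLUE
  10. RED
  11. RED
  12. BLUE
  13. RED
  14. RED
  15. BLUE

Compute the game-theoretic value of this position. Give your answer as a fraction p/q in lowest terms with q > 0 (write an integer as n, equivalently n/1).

value_1 [R]  L=[·]  R=[0]  so -1
value_2 [RR]  L=[·]  R=[-1,0]  so -2
value_3 [RRR]  L=[·]  R=[-2,-1,0]  so -3
value_4 [RRRB]  L=[-3]  R=[-2,-1,0]  so -5/2
value_5 [RRRBR]  L=[-3]  R=[-5/2,-2,-1,0]  so -11/4
value_6 [RRRBRR]  L=[-3]  R=[-11/4,-5/2,-2,-1,0]  so -23/8
value_7 [RRRBRRB]  L=[-3,-23/8]  R=[-11/4,-5/2,-2,-1,0]  so -45/16
value_8 [RRRBRRBB]  L=[-3,-23/8,-45/16]  R=[-11/4,-5/2,-2,-1,0]  so -89/32
value_9 [RRRBRRBBB]  L=[-3,-23/8,-45/16,-89/32]  R=[-11/4,-5/2,-2,-1,0]  so -177/64
value_10 [RRRBRRBBBR]  L=[-3,-23/8,-45/16,-89/32]  R=[-177/64,-11/4,-5/2,-2,-1,0]  so -355/128
value_11 [RRRBRRBBBRR]  L=[-3,-23/8,-45/16,-89/32]  R=[-355/128,-177/64,-11/4,-5/2,-2,-1,0]  so -711/256
value_12 [RRRBRRBBBRRB]  L=[-3,-23/8,-45/16,-89/32,-711/256]  R=[-355/128,-177/64,-11/4,-5/2,-2,-1,0]  so -1421/512
value_13 [RRRBRRBBBRRBR]  L=[-3,-23/8,-45/16,-89/32,-711/256]  R=[-1421/512,-355/128,-177/64,-11/4,-5/2,-2,-1,0]  so -2843/1024
value_14 [RRRBRRBBBRRBRR]  L=[-3,-23/8,-45/16,-89/32,-711/256]  R=[-2843/1024,-1421/512,-355/128,-177/64,-11/4,-5/2,-2,-1,0]  so -5687/2048
value_15 [RRRBRRBBBRRBRRB]  L=[-3,-23/8,-45/16,-89/32,-711/256,-5687/2048]  R=[-2843/1024,-1421/512,-355/128,-177/64,-11/4,-5/2,-2,-1,0]  so -11373/4096

-11373/4096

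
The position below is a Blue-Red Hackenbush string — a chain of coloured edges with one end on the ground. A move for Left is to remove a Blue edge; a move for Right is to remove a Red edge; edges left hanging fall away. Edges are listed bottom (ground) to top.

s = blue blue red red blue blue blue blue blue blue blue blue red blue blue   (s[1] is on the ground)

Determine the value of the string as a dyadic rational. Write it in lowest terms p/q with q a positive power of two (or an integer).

Recurse on prefixes of the 15-edge string blue blue red red blue blue blue blue blue blue blue blue red blue blue:
b: Left { 0 }, Right {  } = simplest 1
bb: Left { 0; 1 }, Right {  } = simplest 2
bbr: Left { 0; 1 }, Right { 2 } = simplest 3/2
bbrr: Left { 0; 1 }, Right { 3/2; 2 } = simplest 5/4
bbrrb: Left { 0; 1; 5/4 }, Right { 3/2; 2 } = simplest 11/8
bbrrbb: Left { 0; 1; 5/4; 11/8 }, Right { 3/2; 2 } = simplest 23/16
bbrrbbb: Left { 0; 1; 5/4; 11/8; 23/16 }, Right { 3/2; 2 } = simplest 47/32
bbrrbbbb: Left { 0; 1; 5/4; 11/8; 23/16; 47/32 }, Right { 3/2; 2 } = simplest 95/64
bbrrbbbbb: Left { 0; 1; 5/4; 11/8; 23/16; 47/32; 95/64 }, Right { 3/2; 2 } = simplest 191/128
bbrrbbbbbb: Left { 0; 1; 5/4; 11/8; 23/16; 47/32; 95/64; 191/128 }, Right { 3/2; 2 } = simplest 383/256
bbrrbbbbbbb: Left { 0; 1; 5/4; 11/8; 23/16; 47/32; 95/64; 191/128; 383/256 }, Right { 3/2; 2 } = simplest 767/512
bbrrbbbbbbbb: Left { 0; 1; 5/4; 11/8; 23/16; 47/32; 95/64; 191/128; 383/256; 767/512 }, Right { 3/2; 2 } = simplest 1535/1024
bbrrbbbbbbbbr: Left { 0; 1; 5/4; 11/8; 23/16; 47/32; 95/64; 191/128; 383/256; 767/512 }, Right { 1535/1024; 3/2; 2 } = simplest 3069/2048
bbrrbbbbbbbbrb: Left { 0; 1; 5/4; 11/8; 23/16; 47/32; 95/64; 191/128; 383/256; 767/512; 3069/2048 }, Right { 1535/1024; 3/2; 2 } = simplest 6139/4096
bbrrbbbbbbbbrbb: Left { 0; 1; 5/4; 11/8; 23/16; 47/32; 95/64; 191/128; 383/256; 767/512; 3069/2048; 6139/4096 }, Right { 1535/1024; 3/2; 2 } = simplest 12279/8192

12279/8192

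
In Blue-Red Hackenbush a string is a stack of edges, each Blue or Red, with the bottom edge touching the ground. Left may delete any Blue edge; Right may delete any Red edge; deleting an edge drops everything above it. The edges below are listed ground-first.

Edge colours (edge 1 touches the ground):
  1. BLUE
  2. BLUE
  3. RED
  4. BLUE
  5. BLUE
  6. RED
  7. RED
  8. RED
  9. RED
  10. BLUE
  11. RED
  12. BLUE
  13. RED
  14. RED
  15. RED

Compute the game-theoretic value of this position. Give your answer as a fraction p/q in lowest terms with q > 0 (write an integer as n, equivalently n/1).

Prefix values for BLUE BLUE RED BLUE BLUE RED RED RED RED BLUE RED BLUE RED RED RED via {L|R} + simplicity:
1 of 15 · B · max L 0 · min R +∞ ⇒ 1
2 of 15 · BB · max L 1 · min R +∞ ⇒ 2
3 of 15 · BBR · max L 1 · min R 2 ⇒ 3/2
4 of 15 · BBRB · max L 3/2 · min R 2 ⇒ 7/4
5 of 15 · BBRBB · max L 7/4 · min R 2 ⇒ 15/8
6 of 15 · BBRBBR · max L 7/4 · min R 15/8 ⇒ 29/16
7 of 15 · BBRBBRR · max L 7/4 · min R 29/16 ⇒ 57/32
8 of 15 · BBRBBRRR · max L 7/4 · min R 57/32 ⇒ 113/64
9 of 15 · BBRBBRRRR · max L 7/4 · min R 113/64 ⇒ 225/128
10 of 15 · BBRBBRRRRB · max L 225/128 · min R 113/64 ⇒ 451/256
11 of 15 · BBRBBRRRRBR · max L 225/128 · min R 451/256 ⇒ 901/512
12 of 15 · BBRBBRRRRBRB · max L 901/512 · min R 451/256 ⇒ 1803/1024
13 of 15 · BBRBBRRRRBRBR · max L 901/512 · min R 1803/1024 ⇒ 3605/2048
14 of 15 · BBRBBRRRRBRBRR · max L 901/512 · min R 3605/2048 ⇒ 7209/4096
15 of 15 · BBRBBRRRRBRBRRR · max L 901/512 · min R 7209/4096 ⇒ 14417/8192

14417/8192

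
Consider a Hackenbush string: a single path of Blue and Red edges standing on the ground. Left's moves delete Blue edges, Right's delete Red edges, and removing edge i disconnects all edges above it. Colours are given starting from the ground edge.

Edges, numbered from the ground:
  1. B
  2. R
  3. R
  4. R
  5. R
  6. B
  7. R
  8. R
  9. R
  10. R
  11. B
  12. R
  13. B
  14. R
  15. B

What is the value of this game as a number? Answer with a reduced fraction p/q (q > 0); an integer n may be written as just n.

1067/16384

Recurse on prefixes of the 15-edge string B R R R R B R R R R B R B R B:
step 1: add B to get B; options L={ 0 } R={ — } = 1
step 2: add R to get BR; options L={ 0 } R={ 1 } = 1/2
step 3: add R to get BRR; options L={ 0 } R={ 1/2 1 } = 1/4
step 4: add R to get BRRR; options L={ 0 } R={ 1/4 1/2 1 } = 1/8
step 5: add R to get BRRRR; options L={ 0 } R={ 1/8 1/4 1/2 1 } = 1/16
step 6: add B to get BRRRRB; options L={ 0 1/16 } R={ 1/8 1/4 1/2 1 } = 3/32
step 7: add R to get BRRRRBR; options L={ 0 1/16 } R={ 3/32 1/8 1/4 1/2 1 } = 5/64
step 8: add R to get BRRRRBRR; options L={ 0 1/16 } R={ 5/64 3/32 1/8 1/4 1/2 1 } = 9/128
step 9: add R to get BRRRRBRRR; options L={ 0 1/16 } R={ 9/128 5/64 3/32 1/8 1/4 1/2 1 } = 17/256
step 10: add R to get BRRRRBRRRR; options L={ 0 1/16 } R={ 17/256 9/128 5/64 3/32 1/8 1/4 1/2 1 } = 33/512
step 11: add B to get BRRRRBRRRRB; options L={ 0 1/16 33/512 } R={ 17/256 9/128 5/64 3/32 1/8 1/4 1/2 1 } = 67/1024
step 12: add R to get BRRRRBRRRRBR; options L={ 0 1/16 33/512 } R={ 67/1024 17/256 9/128 5/64 3/32 1/8 1/4 1/2 1 } = 133/2048
step 13: add B to get BRRRRBRRRRBRB; options L={ 0 1/16 33/512 133/2048 } R={ 67/1024 17/256 9/128 5/64 3/32 1/8 1/4 1/2 1 } = 267/4096
step 14: add R to get BRRRRBRRRRBRBR; options L={ 0 1/16 33/512 133/2048 } R={ 267/4096 67/1024 17/256 9/128 5/64 3/32 1/8 1/4 1/2 1 } = 533/8192
step 15: add B to get BRRRRBRRRRBRBRB; options L={ 0 1/16 33/512 133/2048 533/8192 } R={ 267/4096 67/1024 17/256 9/128 5/64 3/32 1/8 1/4 1/2 1 } = 1067/16384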